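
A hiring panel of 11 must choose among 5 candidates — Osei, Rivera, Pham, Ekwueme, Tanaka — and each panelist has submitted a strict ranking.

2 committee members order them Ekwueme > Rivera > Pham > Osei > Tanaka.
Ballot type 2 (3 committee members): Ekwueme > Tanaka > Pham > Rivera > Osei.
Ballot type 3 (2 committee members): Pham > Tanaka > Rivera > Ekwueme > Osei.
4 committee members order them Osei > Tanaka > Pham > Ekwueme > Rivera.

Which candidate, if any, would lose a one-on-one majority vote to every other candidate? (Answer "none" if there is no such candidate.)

none

Head-to-head results (11 committee members):
Osei vs Rivera: Rivera, 7–4.
Osei vs Pham: 4 for Osei, 7 for Pham — Pham by 7–4.
Osei–Ekwueme: Ekwueme 7–4.
Osei–Tanaka: Osei 6–5.
Rivera–Pham: Pham 9–2.
Rivera vs Ekwueme: Ekwueme wins 9–2.
Rivera vs Tanaka: Tanaka wins 9–2.
Pham vs Ekwueme: Pham, 6–5.
Pham vs Tanaka: Pham preferred on 2+2 = 4 ballots; Tanaka wins 7–4.
Ekwueme vs Tanaka: Ekwueme preferred on 2+3 = 5 ballots; Tanaka wins 6–5.
Each candidate has at least one pairwise win (Osei beats Tanaka; Rivera beats Osei; Pham beats Osei; Ekwueme beats Osei; Tanaka beats Rivera) — no Condorcet loser.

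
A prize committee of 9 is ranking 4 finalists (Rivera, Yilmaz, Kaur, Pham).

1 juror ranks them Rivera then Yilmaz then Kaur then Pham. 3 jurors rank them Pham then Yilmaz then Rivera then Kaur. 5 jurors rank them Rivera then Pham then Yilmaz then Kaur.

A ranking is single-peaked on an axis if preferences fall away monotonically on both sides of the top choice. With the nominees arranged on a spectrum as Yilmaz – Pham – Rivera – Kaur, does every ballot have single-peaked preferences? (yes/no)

Axis positions: Yilmaz=1, Pham=2, Rivera=3, Kaur=4.
Ballot type 1: ranking walks positions 3-1-4-2; Yilmaz is ranked above Pham even though Pham lies between Yilmaz and the peak Rivera on the axis — preferences dip and rise again. Not single-peaked.
Ballot type 2 (peak Pham at position 2): ranking walks positions 2-1-3-4, expanding outward from the peak — single-peaked.
Ballot type 3 (peak Rivera at position 3): ranking walks positions 3-2-1-4, expanding outward from the peak — single-peaked.
Ballot type 1 violates single-peakedness, so the profile is not single-peaked on this axis.

no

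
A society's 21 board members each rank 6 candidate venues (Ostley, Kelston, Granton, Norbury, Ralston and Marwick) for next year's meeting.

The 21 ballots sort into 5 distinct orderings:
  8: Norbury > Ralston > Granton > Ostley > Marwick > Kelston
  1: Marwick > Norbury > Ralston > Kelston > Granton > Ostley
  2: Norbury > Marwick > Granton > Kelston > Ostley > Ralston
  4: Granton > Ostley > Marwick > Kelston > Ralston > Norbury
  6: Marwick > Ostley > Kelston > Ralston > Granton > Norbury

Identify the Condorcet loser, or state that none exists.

Head-to-head results (21 organisers):
Ostley vs Kelston: 8+4+6 = 18 for Ostley, 3 for Kelston — Ostley by 18–3.
Ostley vs Granton: Ostley is ranked higher on 6 ballots, Granton on 15. Granton wins 15–6.
Ostley–Norbury: Norbury 11–10.
Ostley–Ralston: Ostley 12–9.
Ostley–Marwick: Ostley 12–9.
Kelston vs Granton: Kelston is ranked higher on 1+6 = 7 ballots, Granton on 14. Granton wins 14–7.
Kelston vs Norbury: 4+6 = 10 for Kelston, 11 for Norbury — Norbury by 11–10.
Kelston–Ralston: Kelston 12–9.
Kelston–Marwick: Marwick 21–0.
Granton–Norbury: Norbury 11–10.
Granton vs Ralston: Granton preferred on 2+4 = 6 ballots; Ralston wins 15–6.
Granton vs Marwick: 12 to 9, Granton.
Norbury vs Ralston: Norbury, 11–10.
Norbury vs Marwick: Norbury preferred on 8+2 = 10 ballots; Marwick wins 11–10.
Ralston vs Marwick: 8 for Ralston, 13 for Marwick — Marwick by 13–8.
No city is winless: Ostley beats Kelston; Kelston beats Ralston; Granton beats Ostley; Norbury beats Ostley; Ralston beats Granton; Marwick beats Kelston. There is no Condorcet loser.

none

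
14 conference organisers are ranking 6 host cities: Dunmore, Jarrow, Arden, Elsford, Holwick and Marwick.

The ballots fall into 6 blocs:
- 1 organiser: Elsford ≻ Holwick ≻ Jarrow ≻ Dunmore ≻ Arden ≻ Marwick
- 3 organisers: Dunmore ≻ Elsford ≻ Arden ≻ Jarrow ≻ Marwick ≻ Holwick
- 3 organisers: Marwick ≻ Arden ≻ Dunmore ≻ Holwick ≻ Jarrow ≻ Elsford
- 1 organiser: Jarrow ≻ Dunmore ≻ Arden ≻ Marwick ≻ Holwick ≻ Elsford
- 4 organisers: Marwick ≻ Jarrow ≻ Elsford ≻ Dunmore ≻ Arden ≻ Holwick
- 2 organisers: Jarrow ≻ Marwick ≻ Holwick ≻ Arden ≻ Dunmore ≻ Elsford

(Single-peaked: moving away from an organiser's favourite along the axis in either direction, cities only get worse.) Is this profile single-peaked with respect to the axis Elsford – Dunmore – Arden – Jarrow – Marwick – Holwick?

no

Axis positions: Elsford=1, Dunmore=2, Arden=3, Jarrow=4, Marwick=5, Holwick=6.
Bloc 1: ranking walks positions 1-6-4-2-3-5; Holwick is ranked above Dunmore even though Dunmore lies between Holwick and the peak Elsford on the axis — preferences dip and rise again. Not single-peaked.
Bloc 2 (peak Dunmore at position 2): ranking walks positions 2-1-3-4-5-6, expanding outward from the peak — single-peaked.
Bloc 3: ranking walks positions 5-3-2-6-4-1; Arden is ranked above Jarrow even though Jarrow lies between Arden and the peak Marwick on the axis — preferences dip and rise again. Not single-peaked.
Bloc 4: ranking walks positions 4-2-3-5-6-1; Dunmore is ranked above Arden even though Arden lies between Dunmore and the peak Jarrow on the axis — preferences dip and rise again. Not single-peaked.
Bloc 5: ranking walks positions 5-4-1-2-3-6; Elsford is ranked above Arden even though Arden lies between Elsford and the peak Marwick on the axis — preferences dip and rise again. Not single-peaked.
Bloc 6 (peak Jarrow at position 4): ranking walks positions 4-5-6-3-2-1, expanding outward from the peak — single-peaked.
Bloc 1 violates single-peakedness, so the profile is not single-peaked on this axis.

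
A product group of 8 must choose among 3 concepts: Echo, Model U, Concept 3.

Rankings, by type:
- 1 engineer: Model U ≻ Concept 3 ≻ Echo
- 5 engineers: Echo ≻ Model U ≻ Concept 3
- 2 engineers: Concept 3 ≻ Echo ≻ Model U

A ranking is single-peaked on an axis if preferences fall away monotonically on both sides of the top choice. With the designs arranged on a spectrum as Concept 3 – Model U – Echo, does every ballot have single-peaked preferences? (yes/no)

Axis positions: Concept 3=1, Model U=2, Echo=3.
Type 1 (peak Model U at position 2): ranking walks positions 2-1-3, expanding outward from the peak — single-peaked.
Type 2 (peak Echo at position 3): ranking walks positions 3-2-1, expanding outward from the peak — single-peaked.
Type 3: ranking walks positions 1-3-2; Echo is ranked above Model U even though Model U lies between Echo and the peak Concept 3 on the axis — preferences dip and rise again. Not single-peaked.
Type 3 violates single-peakedness, so the profile is not single-peaked on this axis.

no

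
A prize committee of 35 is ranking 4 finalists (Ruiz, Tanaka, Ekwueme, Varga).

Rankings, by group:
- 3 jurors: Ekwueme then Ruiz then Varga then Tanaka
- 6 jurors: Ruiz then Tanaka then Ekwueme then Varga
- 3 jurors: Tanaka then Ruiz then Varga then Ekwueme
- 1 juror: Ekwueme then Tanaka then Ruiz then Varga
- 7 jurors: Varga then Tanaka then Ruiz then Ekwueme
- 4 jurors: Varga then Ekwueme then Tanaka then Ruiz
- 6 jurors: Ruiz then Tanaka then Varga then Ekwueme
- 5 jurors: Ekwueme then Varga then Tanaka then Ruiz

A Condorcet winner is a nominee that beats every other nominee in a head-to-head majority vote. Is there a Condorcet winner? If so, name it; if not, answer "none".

Check each pair by majority over 35 ballots:
Ruiz–Tanaka: Tanaka 20–15.
Ruiz–Ekwueme: Ruiz 22–13.
Ruiz–Varga: Ruiz 19–16.
Tanaka vs Ekwueme: Tanaka wins 22–13.
Tanaka vs Varga: Varga, 19–16.
Ekwueme vs Varga: Varga, 20–15.
No nominee is unbeaten: Ruiz loses to Tanaka; Tanaka loses to Varga; Ekwueme loses to Ruiz; Varga loses to Ruiz. In particular Ruiz > Varga > Tanaka > Ruiz is a majority cycle — no Condorcet winner exists.

none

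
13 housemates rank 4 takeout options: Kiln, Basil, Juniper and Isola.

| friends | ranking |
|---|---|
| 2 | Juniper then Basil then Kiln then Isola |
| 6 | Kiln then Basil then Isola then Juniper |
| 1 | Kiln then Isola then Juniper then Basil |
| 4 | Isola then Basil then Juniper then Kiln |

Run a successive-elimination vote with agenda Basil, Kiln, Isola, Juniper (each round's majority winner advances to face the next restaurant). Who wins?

Kiln

Round 1: Basil vs Kiln — 6–7, Kiln advances.
Round 2: Kiln vs Isola — 9–4, Kiln advances.
Round 3: Kiln vs Juniper — 7–6, Kiln advances.
The agenda winner is Kiln.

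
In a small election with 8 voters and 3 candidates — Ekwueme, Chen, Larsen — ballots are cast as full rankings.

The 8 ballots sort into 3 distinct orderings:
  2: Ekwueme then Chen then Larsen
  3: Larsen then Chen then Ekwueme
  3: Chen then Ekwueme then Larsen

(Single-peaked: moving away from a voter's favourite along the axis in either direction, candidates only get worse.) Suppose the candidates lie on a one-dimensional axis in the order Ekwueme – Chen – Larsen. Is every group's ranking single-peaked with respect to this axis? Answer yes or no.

Axis positions: Ekwueme=1, Chen=2, Larsen=3.
Group 1 (peak Ekwueme at position 1): ranking walks positions 1-2-3, expanding outward from the peak — single-peaked.
Group 2 (peak Larsen at position 3): ranking walks positions 3-2-1, expanding outward from the peak — single-peaked.
Group 3 (peak Chen at position 2): ranking walks positions 2-1-3, expanding outward from the peak — single-peaked.
Every ranking is single-peaked on this axis.

yes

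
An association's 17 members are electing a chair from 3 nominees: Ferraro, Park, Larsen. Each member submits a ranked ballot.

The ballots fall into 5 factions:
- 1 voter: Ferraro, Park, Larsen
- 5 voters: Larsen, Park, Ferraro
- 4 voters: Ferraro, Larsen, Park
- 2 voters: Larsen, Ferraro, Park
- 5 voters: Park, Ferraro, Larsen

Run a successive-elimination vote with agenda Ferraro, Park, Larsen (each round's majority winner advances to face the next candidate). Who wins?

Round 1: Ferraro vs Park — 7–10, Park advances.
Round 2: Park vs Larsen — 6–11, Larsen advances.
The agenda winner is Larsen.

Larsen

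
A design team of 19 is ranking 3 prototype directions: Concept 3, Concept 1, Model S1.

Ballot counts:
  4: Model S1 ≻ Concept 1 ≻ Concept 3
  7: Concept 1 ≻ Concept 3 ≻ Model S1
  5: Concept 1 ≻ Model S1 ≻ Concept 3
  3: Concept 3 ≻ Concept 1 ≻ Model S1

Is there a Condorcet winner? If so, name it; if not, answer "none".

Concept 1

Check each pair by majority over 19 ballots:
Concept 3–Concept 1: Concept 1 16–3.
Concept 3 vs Model S1: Concept 3, 10–9.
Concept 1 vs Model S1: Concept 1 wins 15–4.
Concept 1 wins every pairwise contest, so Concept 1 is the Condorcet winner.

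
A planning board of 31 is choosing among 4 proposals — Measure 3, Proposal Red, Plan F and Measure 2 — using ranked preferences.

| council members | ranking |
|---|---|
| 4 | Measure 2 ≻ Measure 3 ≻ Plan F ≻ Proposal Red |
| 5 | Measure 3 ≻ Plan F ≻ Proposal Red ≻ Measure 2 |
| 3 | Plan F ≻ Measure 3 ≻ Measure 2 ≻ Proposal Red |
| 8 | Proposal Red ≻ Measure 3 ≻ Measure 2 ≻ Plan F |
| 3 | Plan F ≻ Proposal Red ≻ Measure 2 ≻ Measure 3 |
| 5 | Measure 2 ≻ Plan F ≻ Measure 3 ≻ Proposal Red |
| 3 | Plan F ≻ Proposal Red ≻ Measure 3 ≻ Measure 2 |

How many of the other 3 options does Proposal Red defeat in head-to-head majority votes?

Proposal Red against each rival (31 council members):
Proposal Red vs Measure 3: Measure 3, 17–14.
Proposal Red vs Plan F: Plan F wins 23–8.
Proposal Red vs Measure 2: Proposal Red, 19–12.
Proposal Red beats Measure 2; loses to Measure 3, Plan F — 1 pairwise win.

1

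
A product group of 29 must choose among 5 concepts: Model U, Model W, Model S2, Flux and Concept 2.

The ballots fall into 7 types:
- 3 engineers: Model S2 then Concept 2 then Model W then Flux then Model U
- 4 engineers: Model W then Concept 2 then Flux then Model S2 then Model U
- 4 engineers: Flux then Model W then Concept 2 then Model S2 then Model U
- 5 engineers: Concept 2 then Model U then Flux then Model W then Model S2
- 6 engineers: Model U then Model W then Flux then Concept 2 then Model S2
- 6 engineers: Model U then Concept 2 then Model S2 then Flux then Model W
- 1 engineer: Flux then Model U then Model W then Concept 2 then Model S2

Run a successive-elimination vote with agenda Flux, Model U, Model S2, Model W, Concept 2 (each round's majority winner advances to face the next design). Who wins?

Round 1: Flux vs Model U — 12–17, Model U advances.
Round 2: Model U vs Model S2 — 18–11, Model U advances.
Round 3: Model U vs Model W — 18–11, Model U advances.
Round 4: Model U vs Concept 2 — 13–16, Concept 2 advances.
Concept 2 survives the agenda.

Concept 2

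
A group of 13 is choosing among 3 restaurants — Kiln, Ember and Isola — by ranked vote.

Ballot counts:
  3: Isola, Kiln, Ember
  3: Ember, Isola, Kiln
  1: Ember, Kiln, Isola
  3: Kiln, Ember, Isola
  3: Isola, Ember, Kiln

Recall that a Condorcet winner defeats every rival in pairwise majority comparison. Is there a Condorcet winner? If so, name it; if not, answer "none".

Ember

Head-to-head results (13 friends):
Kiln vs Ember: 6 to 7, Ember.
Kiln vs Isola: Isola wins 9–4.
Ember vs Isola: Ember, 7–6.
Ember defeats every rival head-to-head and is the Condorcet winner.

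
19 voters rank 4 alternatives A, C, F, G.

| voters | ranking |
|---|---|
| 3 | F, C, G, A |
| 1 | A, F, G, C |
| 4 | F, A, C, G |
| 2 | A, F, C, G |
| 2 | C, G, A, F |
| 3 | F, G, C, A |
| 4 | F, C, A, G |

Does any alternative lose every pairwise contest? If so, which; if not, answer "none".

Head-to-head results (19 voters):
A vs C: A preferred on 1+4+2 = 7 ballots; C wins 12–7.
A vs F: F wins 14–5.
A vs G: 11 to 8, A.
C–F: F 17–2.
C vs G: 3+4+2+2+4 = 15 for C, 4 for G — C by 15–4.
F vs G: F, 17–2.
G loses to every other alternative — it is the Condorcet loser.

G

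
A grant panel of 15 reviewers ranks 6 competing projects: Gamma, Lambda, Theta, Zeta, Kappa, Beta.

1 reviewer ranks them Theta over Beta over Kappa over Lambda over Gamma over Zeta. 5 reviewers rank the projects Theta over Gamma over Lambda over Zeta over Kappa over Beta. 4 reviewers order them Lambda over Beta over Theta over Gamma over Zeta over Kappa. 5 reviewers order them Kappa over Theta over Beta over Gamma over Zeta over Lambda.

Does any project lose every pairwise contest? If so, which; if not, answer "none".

Head-to-head results (15 reviewers):
Gamma–Lambda: Gamma 10–5.
Gamma–Theta: Theta 15–0.
Gamma vs Zeta: Gamma wins 15–0.
Gamma vs Kappa: Gamma wins 9–6.
Gamma vs Beta: 5 for Gamma, 10 for Beta — Beta by 10–5.
Lambda vs Theta: 4 to 11, Theta.
Lambda–Zeta: Lambda 10–5.
Lambda–Kappa: Lambda 9–6.
Lambda vs Beta: Lambda is ranked higher on 5+4 = 9 ballots, Beta on 6. Lambda wins 9–6.
Theta–Zeta: Theta 15–0.
Theta vs Kappa: 10 to 5, Theta.
Theta–Beta: Theta 11–4.
Zeta vs Kappa: Zeta is ranked higher on 5+4 = 9 ballots, Kappa on 6. Zeta wins 9–6.
Zeta vs Beta: Beta wins 10–5.
Kappa vs Beta: 10 to 5, Kappa.
No project is winless: Gamma beats Lambda; Lambda beats Zeta; Theta beats Gamma; Zeta beats Kappa; Kappa beats Beta; Beta beats Gamma. There is no Condorcet loser.

none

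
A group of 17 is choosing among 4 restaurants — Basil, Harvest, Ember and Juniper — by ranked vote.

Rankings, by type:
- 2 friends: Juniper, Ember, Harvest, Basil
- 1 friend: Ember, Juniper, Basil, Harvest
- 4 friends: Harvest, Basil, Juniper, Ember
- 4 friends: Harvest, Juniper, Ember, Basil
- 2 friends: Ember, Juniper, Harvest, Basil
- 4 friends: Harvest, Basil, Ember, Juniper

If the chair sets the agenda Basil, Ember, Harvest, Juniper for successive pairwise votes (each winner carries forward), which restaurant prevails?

Harvest

Round 1: Basil vs Ember — 8–9, Ember advances.
Round 2: Ember vs Harvest — 5–12, Harvest advances.
Round 3: Harvest vs Juniper — 12–5, Harvest advances.
The agenda winner is Harvest.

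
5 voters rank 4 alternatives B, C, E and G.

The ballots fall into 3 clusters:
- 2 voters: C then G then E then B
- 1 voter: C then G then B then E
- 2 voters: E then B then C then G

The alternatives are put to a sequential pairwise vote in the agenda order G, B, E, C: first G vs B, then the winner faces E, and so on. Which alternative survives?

C

Round 1: G vs B — 3–2, G advances.
Round 2: G vs E — 3–2, G advances.
Round 3: G vs C — 0–5, C advances.
C survives the agenda.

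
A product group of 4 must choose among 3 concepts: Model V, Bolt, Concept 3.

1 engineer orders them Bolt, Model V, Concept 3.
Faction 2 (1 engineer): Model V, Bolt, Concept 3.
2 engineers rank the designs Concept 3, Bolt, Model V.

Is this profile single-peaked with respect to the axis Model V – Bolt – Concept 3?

Axis positions: Model V=1, Bolt=2, Concept 3=3.
Faction 1 (peak Bolt at position 2): ranking walks positions 2-1-3, expanding outward from the peak — single-peaked.
Faction 2 (peak Model V at position 1): ranking walks positions 1-2-3, expanding outward from the peak — single-peaked.
Faction 3 (peak Concept 3 at position 3): ranking walks positions 3-2-1, expanding outward from the peak — single-peaked.
Every ranking is single-peaked on this axis.

yes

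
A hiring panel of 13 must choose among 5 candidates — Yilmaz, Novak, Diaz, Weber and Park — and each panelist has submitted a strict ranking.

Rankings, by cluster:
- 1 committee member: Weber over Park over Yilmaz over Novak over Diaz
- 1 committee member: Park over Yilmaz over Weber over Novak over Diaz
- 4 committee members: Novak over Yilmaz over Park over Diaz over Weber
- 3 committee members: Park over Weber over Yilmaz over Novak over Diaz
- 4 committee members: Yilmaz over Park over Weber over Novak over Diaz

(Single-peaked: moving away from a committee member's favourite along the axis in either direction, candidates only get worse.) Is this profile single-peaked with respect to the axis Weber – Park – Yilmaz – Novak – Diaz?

yes

Axis positions: Weber=1, Park=2, Yilmaz=3, Novak=4, Diaz=5.
Cluster 1 (peak Weber at position 1): ranking walks positions 1-2-3-4-5, expanding outward from the peak — single-peaked.
Cluster 2 (peak Park at position 2): ranking walks positions 2-3-1-4-5, expanding outward from the peak — single-peaked.
Cluster 3 (peak Novak at position 4): ranking walks positions 4-3-2-5-1, expanding outward from the peak — single-peaked.
Cluster 4 (peak Park at position 2): ranking walks positions 2-1-3-4-5, expanding outward from the peak — single-peaked.
Cluster 5 (peak Yilmaz at position 3): ranking walks positions 3-2-1-4-5, expanding outward from the peak — single-peaked.
Every ranking is single-peaked on this axis.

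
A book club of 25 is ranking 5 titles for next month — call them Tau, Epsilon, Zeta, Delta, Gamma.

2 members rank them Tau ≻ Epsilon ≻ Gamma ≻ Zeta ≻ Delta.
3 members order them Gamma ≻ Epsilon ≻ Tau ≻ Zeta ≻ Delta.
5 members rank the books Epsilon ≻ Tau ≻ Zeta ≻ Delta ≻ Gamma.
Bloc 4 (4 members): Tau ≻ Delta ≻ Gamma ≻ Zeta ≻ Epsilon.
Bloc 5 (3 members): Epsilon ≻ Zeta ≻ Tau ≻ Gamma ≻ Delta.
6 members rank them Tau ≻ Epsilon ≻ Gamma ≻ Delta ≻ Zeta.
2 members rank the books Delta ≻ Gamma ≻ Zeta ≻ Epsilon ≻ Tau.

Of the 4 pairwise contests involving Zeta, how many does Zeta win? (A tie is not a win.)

Zeta against each rival (25 members):
Zeta vs Tau: 3+2 = 5 for Zeta, 20 for Tau — Tau by 20–5.
Zeta vs Epsilon: Epsilon wins 19–6.
Zeta vs Delta: Zeta wins 13–12.
Zeta–Gamma: Gamma 17–8.
Zeta beats Delta; loses to Tau, Epsilon, Gamma — 1 pairwise win.

1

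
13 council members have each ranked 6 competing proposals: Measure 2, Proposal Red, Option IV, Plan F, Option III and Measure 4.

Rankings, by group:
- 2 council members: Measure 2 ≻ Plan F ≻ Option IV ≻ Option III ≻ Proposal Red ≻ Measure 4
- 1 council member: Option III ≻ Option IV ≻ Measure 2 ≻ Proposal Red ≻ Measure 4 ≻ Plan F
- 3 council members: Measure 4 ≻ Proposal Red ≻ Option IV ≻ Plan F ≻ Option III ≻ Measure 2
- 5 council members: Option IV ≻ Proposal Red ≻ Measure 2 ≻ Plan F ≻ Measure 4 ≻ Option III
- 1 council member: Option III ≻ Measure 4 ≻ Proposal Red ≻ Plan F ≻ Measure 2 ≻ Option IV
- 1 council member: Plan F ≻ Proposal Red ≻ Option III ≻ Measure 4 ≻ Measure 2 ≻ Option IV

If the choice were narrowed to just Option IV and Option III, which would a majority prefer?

Ballots ranking Option IV above Option III: 2 + 3 + 5 = 10.
Ballots ranking Option III above Option IV: 13 − 10 = 3.
Option IV wins the head-to-head 10–3.

Option IV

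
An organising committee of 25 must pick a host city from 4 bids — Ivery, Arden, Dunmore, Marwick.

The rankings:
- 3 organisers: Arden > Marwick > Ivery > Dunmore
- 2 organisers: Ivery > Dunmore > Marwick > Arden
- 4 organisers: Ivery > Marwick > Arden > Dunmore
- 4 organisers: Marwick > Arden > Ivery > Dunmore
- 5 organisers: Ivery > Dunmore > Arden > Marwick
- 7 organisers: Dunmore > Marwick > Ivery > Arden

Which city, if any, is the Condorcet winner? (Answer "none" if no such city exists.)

Check each pair by majority over 25 ballots:
Ivery vs Arden: Ivery is ranked higher on 2+4+5+7 = 18 ballots, Arden on 7. Ivery wins 18–7.
Ivery vs Dunmore: 18 to 7, Ivery.
Ivery vs Marwick: Ivery is ranked higher on 2+4+5 = 11 ballots, Marwick on 14. Marwick wins 14–11.
Arden vs Dunmore: 11 to 14, Dunmore.
Arden vs Marwick: 3+5 = 8 for Arden, 17 for Marwick — Marwick by 17–8.
Dunmore vs Marwick: 14 to 11, Dunmore.
Each city drops at least one matchup (Ivery loses to Marwick; Arden loses to Ivery; Dunmore loses to Ivery; Marwick loses to Dunmore); the cycle Ivery > Dunmore > Marwick > Ivery rules out a Condorcet winner.

none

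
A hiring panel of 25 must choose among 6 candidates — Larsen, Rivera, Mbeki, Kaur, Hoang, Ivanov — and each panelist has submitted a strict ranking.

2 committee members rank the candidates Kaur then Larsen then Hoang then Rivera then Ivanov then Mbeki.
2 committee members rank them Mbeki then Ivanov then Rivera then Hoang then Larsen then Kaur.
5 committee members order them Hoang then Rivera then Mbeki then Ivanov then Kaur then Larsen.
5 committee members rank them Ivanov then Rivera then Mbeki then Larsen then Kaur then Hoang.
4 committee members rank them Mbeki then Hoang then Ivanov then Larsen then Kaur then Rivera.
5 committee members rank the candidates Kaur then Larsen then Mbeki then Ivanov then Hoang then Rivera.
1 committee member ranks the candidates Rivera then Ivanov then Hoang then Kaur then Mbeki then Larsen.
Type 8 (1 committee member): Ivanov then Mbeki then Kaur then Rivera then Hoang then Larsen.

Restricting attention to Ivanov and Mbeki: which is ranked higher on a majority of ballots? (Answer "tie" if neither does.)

Mbeki

Ballots ranking Ivanov above Mbeki: 2 + 5 + 1 + 1 = 9.
Ballots ranking Mbeki above Ivanov: 25 − 9 = 16.
Mbeki wins the head-to-head 16–9.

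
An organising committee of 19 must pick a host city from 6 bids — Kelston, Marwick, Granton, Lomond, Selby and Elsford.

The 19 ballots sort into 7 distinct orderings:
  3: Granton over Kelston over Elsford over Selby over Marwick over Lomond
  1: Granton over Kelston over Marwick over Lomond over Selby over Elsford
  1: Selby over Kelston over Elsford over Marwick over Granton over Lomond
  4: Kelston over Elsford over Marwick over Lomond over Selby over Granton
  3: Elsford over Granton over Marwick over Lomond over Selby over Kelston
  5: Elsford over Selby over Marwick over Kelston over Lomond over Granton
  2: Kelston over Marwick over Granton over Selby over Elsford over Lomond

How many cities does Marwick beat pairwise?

3

Marwick against each rival (19 organisers):
Marwick vs Kelston: 8 to 11, Kelston.
Marwick vs Granton: Marwick, 12–7.
Marwick–Lomond: Marwick 19–0.
Marwick vs Selby: Marwick wins 10–9.
Marwick–Elsford: Elsford 16–3.
Marwick beats Granton, Lomond, Selby; loses to Kelston, Elsford — 3 pairwise wins.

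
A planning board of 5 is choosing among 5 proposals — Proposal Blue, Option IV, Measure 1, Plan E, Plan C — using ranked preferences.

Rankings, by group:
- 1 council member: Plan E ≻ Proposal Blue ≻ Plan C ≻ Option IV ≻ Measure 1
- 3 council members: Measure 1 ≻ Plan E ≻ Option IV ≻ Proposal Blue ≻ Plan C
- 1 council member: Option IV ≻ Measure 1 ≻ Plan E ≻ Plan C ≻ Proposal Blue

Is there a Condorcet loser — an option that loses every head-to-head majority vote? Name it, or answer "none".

Pairwise majorities:
Proposal Blue vs Option IV: Proposal Blue is ranked higher on 1 ballot, Option IV on 4. Option IV wins 4–1.
Proposal Blue vs Measure 1: 1 for Proposal Blue, 4 for Measure 1 — Measure 1 by 4–1.
Proposal Blue vs Plan E: Plan E, 5–0.
Proposal Blue vs Plan C: Proposal Blue wins 4–1.
Option IV vs Measure 1: Option IV preferred on 1+1 = 2 ballots; Measure 1 wins 3–2.
Option IV vs Plan E: 1 to 4, Plan E.
Option IV vs Plan C: Option IV wins 4–1.
Measure 1 vs Plan E: Measure 1 is ranked higher on 3+1 = 4 ballots, Plan E on 1. Measure 1 wins 4–1.
Measure 1–Plan C: Measure 1 4–1.
Plan E vs Plan C: Plan E wins 5–0.
Only Plan C has no wins; Plan C is the Condorcet loser.

Plan C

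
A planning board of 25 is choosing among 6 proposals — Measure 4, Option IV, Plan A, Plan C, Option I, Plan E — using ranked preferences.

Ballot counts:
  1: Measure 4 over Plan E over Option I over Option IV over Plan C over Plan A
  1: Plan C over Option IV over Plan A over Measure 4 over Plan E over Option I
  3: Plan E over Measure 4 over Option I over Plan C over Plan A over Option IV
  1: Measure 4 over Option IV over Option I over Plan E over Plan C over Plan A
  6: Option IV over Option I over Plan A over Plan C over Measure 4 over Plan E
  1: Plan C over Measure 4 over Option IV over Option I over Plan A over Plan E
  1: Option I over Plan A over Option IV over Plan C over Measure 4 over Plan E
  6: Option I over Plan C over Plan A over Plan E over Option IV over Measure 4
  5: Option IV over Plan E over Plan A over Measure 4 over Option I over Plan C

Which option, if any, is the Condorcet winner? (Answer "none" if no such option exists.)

Head-to-head results (25 council members):
Measure 4 vs Option IV: Option IV wins 19–6.
Measure 4 vs Plan A: Plan A wins 19–6.
Measure 4 vs Plan C: 1+3+1+5 = 10 for Measure 4, 15 for Plan C — Plan C by 15–10.
Measure 4 vs Option I: Option I wins 13–12.
Measure 4 vs Plan E: 1+1+1+6+1+1 = 11 for Measure 4, 14 for Plan E — Plan E by 14–11.
Option IV vs Plan A: Option IV is ranked higher on 1+1+1+6+1+5 = 15 ballots, Plan A on 10. Option IV wins 15–10.
Option IV vs Plan C: Option IV wins 14–11.
Option IV vs Option I: 1+1+6+1+5 = 14 for Option IV, 11 for Option I — Option IV by 14–11.
Option IV–Plan E: Option IV 15–10.
Plan A vs Plan C: 6+1+5 = 12 for Plan A, 13 for Plan C — Plan C by 13–12.
Plan A vs Option I: Option I, 19–6.
Plan A vs Plan E: 15 to 10, Plan A.
Plan C vs Option I: 2 to 23, Option I.
Plan C–Plan E: Plan C 15–10.
Option I vs Plan E: 15 to 10, Option I.
Option IV defeats every rival head-to-head and is the Condorcet winner.

Option IV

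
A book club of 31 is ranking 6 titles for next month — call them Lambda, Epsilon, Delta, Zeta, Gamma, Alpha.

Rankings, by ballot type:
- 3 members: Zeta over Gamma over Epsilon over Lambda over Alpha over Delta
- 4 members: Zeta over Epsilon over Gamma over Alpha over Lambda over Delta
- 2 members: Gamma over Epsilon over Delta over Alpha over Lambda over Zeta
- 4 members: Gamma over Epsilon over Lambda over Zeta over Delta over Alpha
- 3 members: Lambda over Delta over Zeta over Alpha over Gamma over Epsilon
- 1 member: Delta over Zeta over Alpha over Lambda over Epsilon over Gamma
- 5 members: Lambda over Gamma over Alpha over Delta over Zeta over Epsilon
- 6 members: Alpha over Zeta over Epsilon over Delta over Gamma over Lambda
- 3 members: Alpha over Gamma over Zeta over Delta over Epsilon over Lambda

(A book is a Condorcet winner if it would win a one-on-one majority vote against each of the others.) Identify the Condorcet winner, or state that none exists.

none

Pairwise majorities:
Lambda vs Epsilon: 9 to 22, Epsilon.
Lambda vs Delta: 3+4+4+3+5 = 19 for Lambda, 12 for Delta — Lambda by 19–12.
Lambda vs Zeta: 14 to 17, Zeta.
Lambda vs Gamma: Lambda is ranked higher on 3+1+5 = 9 ballots, Gamma on 22. Gamma wins 22–9.
Lambda vs Alpha: 3+4+3+5 = 15 for Lambda, 16 for Alpha — Alpha by 16–15.
Epsilon vs Delta: 19 to 12, Epsilon.
Epsilon vs Zeta: 2+4 = 6 for Epsilon, 25 for Zeta — Zeta by 25–6.
Epsilon vs Gamma: 11 to 20, Gamma.
Epsilon vs Alpha: 3+4+2+4 = 13 for Epsilon, 18 for Alpha — Alpha by 18–13.
Delta vs Zeta: 2+3+1+5 = 11 for Delta, 20 for Zeta — Zeta by 20–11.
Delta vs Gamma: 3+1+6 = 10 for Delta, 21 for Gamma — Gamma by 21–10.
Delta vs Alpha: 2+4+3+1 = 10 for Delta, 21 for Alpha — Alpha by 21–10.
Zeta vs Gamma: 3+4+3+1+6 = 17 for Zeta, 14 for Gamma — Zeta by 17–14.
Zeta vs Alpha: Zeta is ranked higher on 3+4+4+3+1 = 15 ballots, Alpha on 16. Alpha wins 16–15.
Gamma vs Alpha: 18 to 13, Gamma.
Every book loses at least once (Lambda loses to Epsilon; Epsilon loses to Zeta; Delta loses to Lambda; Zeta loses to Alpha; Gamma loses to Zeta; Alpha loses to Gamma). The majority relation contains the cycle Zeta > Gamma > Alpha > Zeta, so there is no Condorcet winner.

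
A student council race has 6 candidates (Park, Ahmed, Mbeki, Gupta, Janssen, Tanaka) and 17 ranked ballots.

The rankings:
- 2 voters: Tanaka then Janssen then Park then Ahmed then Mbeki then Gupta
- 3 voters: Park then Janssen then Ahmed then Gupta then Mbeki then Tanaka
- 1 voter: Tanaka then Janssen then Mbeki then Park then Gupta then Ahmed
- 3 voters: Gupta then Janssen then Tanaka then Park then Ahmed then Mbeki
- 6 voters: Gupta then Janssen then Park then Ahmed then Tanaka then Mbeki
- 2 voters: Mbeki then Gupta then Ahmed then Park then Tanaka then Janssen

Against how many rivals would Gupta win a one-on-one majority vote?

Gupta against each rival (17 voters):
Gupta vs Park: Gupta wins 11–6.
Gupta vs Ahmed: Gupta is ranked higher on 1+3+6+2 = 12 ballots, Ahmed on 5. Gupta wins 12–5.
Gupta vs Mbeki: Gupta preferred on 3+3+6 = 12 ballots; Gupta wins 12–5.
Gupta vs Janssen: Gupta wins 11–6.
Gupta–Tanaka: Gupta 14–3.
Gupta beats Park, Ahmed, Mbeki, Janssen, Tanaka — 5 pairwise wins.

5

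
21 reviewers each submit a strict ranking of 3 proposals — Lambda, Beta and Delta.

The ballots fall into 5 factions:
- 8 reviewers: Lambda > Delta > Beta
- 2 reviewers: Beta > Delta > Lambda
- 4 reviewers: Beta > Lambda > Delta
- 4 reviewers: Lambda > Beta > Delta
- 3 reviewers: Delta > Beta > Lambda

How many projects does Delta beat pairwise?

Delta against each rival (21 reviewers):
Delta vs Lambda: Lambda wins 16–5.
Delta vs Beta: Delta wins 11–10.
Delta beats Beta; loses to Lambda — 1 pairwise win.

1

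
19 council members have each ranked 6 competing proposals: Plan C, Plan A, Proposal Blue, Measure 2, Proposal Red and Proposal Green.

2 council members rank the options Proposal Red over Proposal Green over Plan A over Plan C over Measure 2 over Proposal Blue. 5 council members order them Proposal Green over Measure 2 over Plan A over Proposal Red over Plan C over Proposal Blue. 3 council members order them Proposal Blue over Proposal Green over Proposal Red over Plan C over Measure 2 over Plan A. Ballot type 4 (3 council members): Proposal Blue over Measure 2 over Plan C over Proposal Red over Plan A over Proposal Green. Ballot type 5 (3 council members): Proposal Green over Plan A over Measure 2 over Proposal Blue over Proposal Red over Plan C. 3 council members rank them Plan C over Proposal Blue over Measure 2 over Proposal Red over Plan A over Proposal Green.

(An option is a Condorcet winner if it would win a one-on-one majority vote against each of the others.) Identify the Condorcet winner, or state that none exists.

Proposal Green

Check each pair by majority over 19 ballots:
Plan C vs Plan A: Plan C is ranked higher on 3+3+3 = 9 ballots, Plan A on 10. Plan A wins 10–9.
Plan C vs Proposal Blue: 2+5+3 = 10 for Plan C, 9 for Proposal Blue — Plan C by 10–9.
Plan C–Measure 2: Measure 2 11–8.
Plan C vs Proposal Red: Proposal Red, 13–6.
Plan C–Proposal Green: Proposal Green 13–6.
Plan A vs Proposal Blue: Plan A is ranked higher on 2+5+3 = 10 ballots, Proposal Blue on 9. Plan A wins 10–9.
Plan A vs Measure 2: 5 to 14, Measure 2.
Plan A vs Proposal Red: 8 to 11, Proposal Red.
Plan A vs Proposal Green: 6 to 13, Proposal Green.
Proposal Blue vs Measure 2: 3+3+3 = 9 for Proposal Blue, 10 for Measure 2 — Measure 2 by 10–9.
Proposal Blue vs Proposal Red: Proposal Blue is ranked higher on 3+3+3+3 = 12 ballots, Proposal Red on 7. Proposal Blue wins 12–7.
Proposal Blue vs Proposal Green: 3+3+3 = 9 for Proposal Blue, 10 for Proposal Green — Proposal Green by 10–9.
Measure 2–Proposal Red: Measure 2 14–5.
Measure 2 vs Proposal Green: Proposal Green wins 13–6.
Proposal Red vs Proposal Green: 2+3+3 = 8 for Proposal Red, 11 for Proposal Green — Proposal Green by 11–8.
Proposal Green defeats every rival head-to-head and is the Condorcet winner.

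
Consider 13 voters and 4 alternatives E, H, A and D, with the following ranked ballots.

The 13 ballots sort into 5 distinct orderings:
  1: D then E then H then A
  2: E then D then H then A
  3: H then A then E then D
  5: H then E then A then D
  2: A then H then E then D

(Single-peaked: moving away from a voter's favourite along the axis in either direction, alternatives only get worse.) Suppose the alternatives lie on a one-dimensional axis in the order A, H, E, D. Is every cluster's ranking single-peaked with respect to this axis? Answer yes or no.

Axis positions: A=1, H=2, E=3, D=4.
Cluster 1 (peak D at position 4): ranking walks positions 4-3-2-1, expanding outward from the peak — single-peaked.
Cluster 2 (peak E at position 3): ranking walks positions 3-4-2-1, expanding outward from the peak — single-peaked.
Cluster 3 (peak H at position 2): ranking walks positions 2-1-3-4, expanding outward from the peak — single-peaked.
Cluster 4 (peak H at position 2): ranking walks positions 2-3-1-4, expanding outward from the peak — single-peaked.
Cluster 5 (peak A at position 1): ranking walks positions 1-2-3-4, expanding outward from the peak — single-peaked.
Every ranking is single-peaked on this axis.

yes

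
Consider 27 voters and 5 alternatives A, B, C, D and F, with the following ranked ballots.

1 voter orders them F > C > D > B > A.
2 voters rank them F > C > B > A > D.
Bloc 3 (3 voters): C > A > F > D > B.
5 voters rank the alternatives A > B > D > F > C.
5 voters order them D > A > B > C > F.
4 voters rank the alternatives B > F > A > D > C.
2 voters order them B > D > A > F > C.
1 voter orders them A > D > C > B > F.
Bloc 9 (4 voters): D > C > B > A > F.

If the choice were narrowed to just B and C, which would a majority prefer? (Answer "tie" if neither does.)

Ballots ranking B above C: 5 + 5 + 4 + 2 = 16.
Ballots ranking C above B: 27 − 16 = 11.
B wins the head-to-head 16–11.

B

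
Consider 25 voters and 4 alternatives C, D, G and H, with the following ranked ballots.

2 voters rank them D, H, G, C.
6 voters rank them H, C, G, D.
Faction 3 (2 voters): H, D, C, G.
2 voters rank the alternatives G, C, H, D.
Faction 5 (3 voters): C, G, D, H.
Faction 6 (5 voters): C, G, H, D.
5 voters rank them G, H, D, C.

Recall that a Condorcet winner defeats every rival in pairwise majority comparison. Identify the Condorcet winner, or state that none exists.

Pairwise majorities:
C vs D: 16 to 9, C.
C vs G: 16 to 9, C.
C vs H: 10 to 15, H.
D vs G: 2+2 = 4 for D, 21 for G — G by 21–4.
D vs H: 5 to 20, H.
G vs H: 15 to 10, G.
Every alternative loses at least once (C loses to H; D loses to C; G loses to C; H loses to G). The majority relation contains the cycle C → G → H → C, so there is no Condorcet winner.

none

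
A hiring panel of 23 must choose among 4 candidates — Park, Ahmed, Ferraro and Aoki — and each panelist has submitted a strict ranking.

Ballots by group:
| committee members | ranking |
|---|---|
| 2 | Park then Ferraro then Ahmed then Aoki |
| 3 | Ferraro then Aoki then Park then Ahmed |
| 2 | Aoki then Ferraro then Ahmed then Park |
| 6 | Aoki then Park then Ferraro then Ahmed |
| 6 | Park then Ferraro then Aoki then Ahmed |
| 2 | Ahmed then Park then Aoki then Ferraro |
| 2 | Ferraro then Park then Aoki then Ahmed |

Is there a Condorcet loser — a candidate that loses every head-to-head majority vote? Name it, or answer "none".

Ahmed

Head-to-head results (23 committee members):
Park vs Ahmed: Park preferred on 2+3+6+6+2 = 19 ballots; Park wins 19–4.
Park vs Ferraro: Park wins 16–7.
Park vs Aoki: 2+6+2+2 = 12 for Park, 11 for Aoki — Park by 12–11.
Ahmed vs Ferraro: 2 to 21, Ferraro.
Ahmed vs Aoki: Aoki, 19–4.
Ferraro vs Aoki: 2+3+6+2 = 13 for Ferraro, 10 for Aoki — Ferraro by 13–10.
Only Ahmed has no wins; Ahmed is the Condorcet loser.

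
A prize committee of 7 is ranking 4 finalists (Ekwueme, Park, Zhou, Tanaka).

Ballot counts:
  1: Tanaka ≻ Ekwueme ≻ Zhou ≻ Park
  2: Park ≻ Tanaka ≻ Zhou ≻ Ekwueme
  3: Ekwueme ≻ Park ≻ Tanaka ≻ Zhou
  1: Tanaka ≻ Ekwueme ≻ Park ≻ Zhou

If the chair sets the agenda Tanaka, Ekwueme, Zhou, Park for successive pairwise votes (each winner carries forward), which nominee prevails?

Park

Round 1: Tanaka vs Ekwueme — 4–3, Tanaka advances.
Round 2: Tanaka vs Zhou — 7–0, Tanaka advances.
Round 3: Tanaka vs Park — 2–5, Park advances.
Park survives the agenda.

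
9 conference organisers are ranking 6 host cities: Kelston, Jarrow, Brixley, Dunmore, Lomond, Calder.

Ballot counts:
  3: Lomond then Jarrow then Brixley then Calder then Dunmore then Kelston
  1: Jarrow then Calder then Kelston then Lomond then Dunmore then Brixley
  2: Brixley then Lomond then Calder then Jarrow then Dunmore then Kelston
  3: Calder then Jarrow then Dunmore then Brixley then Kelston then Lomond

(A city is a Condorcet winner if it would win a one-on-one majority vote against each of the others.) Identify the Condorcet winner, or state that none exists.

none

Pairwise majorities:
Kelston vs Jarrow: 0 to 9, Jarrow.
Kelston vs Brixley: Kelston is ranked higher on 1 ballot, Brixley on 8. Brixley wins 8–1.
Kelston vs Dunmore: Dunmore, 8–1.
Kelston vs Lomond: 1+3 = 4 for Kelston, 5 for Lomond — Lomond by 5–4.
Kelston vs Calder: Kelston preferred on 0 ballots; Calder wins 9–0.
Jarrow vs Brixley: 7 to 2, Jarrow.
Jarrow vs Dunmore: Jarrow, 9–0.
Jarrow–Lomond: Lomond 5–4.
Jarrow–Calder: Calder 5–4.
Brixley vs Dunmore: Brixley is ranked higher on 3+2 = 5 ballots, Dunmore on 4. Brixley wins 5–4.
Brixley vs Lomond: Brixley is ranked higher on 2+3 = 5 ballots, Lomond on 4. Brixley wins 5–4.
Brixley vs Calder: 3+2 = 5 for Brixley, 4 for Calder — Brixley by 5–4.
Dunmore vs Lomond: Dunmore is ranked higher on 3 ballots, Lomond on 6. Lomond wins 6–3.
Dunmore–Calder: Calder 9–0.
Lomond–Calder: Lomond 5–4.
Each city drops at least one matchup (Kelston loses to Jarrow; Jarrow loses to Lomond; Brixley loses to Jarrow; Dunmore loses to Jarrow; Lomond loses to Brixley; Calder loses to Brixley); the cycle Jarrow > Brixley > Lomond > Jarrow rules out a Condorcet winner.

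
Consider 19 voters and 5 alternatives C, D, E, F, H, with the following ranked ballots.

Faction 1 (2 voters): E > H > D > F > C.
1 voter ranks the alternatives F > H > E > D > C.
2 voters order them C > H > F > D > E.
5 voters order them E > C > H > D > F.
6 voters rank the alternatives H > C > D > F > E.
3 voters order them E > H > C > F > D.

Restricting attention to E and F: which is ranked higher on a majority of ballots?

E

Ballots ranking E above F: 2 + 5 + 3 = 10.
Ballots ranking F above E: 19 − 10 = 9.
E wins the head-to-head 10–9.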